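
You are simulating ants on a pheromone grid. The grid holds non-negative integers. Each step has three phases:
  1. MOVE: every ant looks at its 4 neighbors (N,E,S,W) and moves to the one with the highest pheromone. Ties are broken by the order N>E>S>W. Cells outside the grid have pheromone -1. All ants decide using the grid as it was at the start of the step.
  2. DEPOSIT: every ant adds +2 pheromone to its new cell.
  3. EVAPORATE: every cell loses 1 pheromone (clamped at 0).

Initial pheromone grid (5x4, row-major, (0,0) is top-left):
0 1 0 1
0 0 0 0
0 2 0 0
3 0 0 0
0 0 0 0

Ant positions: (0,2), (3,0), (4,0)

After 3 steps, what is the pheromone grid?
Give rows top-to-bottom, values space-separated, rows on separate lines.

After step 1: ants at (0,3),(2,0),(3,0)
  0 0 0 2
  0 0 0 0
  1 1 0 0
  4 0 0 0
  0 0 0 0
After step 2: ants at (1,3),(3,0),(2,0)
  0 0 0 1
  0 0 0 1
  2 0 0 0
  5 0 0 0
  0 0 0 0
After step 3: ants at (0,3),(2,0),(3,0)
  0 0 0 2
  0 0 0 0
  3 0 0 0
  6 0 0 0
  0 0 0 0

0 0 0 2
0 0 0 0
3 0 0 0
6 0 0 0
0 0 0 0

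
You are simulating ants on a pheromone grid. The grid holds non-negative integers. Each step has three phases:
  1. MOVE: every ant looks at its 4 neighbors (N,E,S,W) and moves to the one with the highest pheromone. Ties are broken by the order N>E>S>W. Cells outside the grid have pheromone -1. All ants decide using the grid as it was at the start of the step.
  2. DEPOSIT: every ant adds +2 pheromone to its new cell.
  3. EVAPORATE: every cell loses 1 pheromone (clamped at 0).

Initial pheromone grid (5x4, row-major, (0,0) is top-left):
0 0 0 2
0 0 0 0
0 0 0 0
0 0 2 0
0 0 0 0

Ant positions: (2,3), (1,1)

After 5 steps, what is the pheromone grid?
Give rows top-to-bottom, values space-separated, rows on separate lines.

After step 1: ants at (1,3),(0,1)
  0 1 0 1
  0 0 0 1
  0 0 0 0
  0 0 1 0
  0 0 0 0
After step 2: ants at (0,3),(0,2)
  0 0 1 2
  0 0 0 0
  0 0 0 0
  0 0 0 0
  0 0 0 0
After step 3: ants at (0,2),(0,3)
  0 0 2 3
  0 0 0 0
  0 0 0 0
  0 0 0 0
  0 0 0 0
After step 4: ants at (0,3),(0,2)
  0 0 3 4
  0 0 0 0
  0 0 0 0
  0 0 0 0
  0 0 0 0
After step 5: ants at (0,2),(0,3)
  0 0 4 5
  0 0 0 0
  0 0 0 0
  0 0 0 0
  0 0 0 0

0 0 4 5
0 0 0 0
0 0 0 0
0 0 0 0
0 0 0 0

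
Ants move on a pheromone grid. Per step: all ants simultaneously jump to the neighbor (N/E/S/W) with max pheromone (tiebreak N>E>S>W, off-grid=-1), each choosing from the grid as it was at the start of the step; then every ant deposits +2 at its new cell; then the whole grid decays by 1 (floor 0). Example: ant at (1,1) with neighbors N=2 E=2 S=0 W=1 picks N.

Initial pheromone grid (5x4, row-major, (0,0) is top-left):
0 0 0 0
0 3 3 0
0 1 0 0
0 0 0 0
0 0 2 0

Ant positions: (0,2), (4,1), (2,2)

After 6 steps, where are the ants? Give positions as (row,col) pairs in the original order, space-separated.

Step 1: ant0:(0,2)->S->(1,2) | ant1:(4,1)->E->(4,2) | ant2:(2,2)->N->(1,2)
  grid max=6 at (1,2)
Step 2: ant0:(1,2)->W->(1,1) | ant1:(4,2)->N->(3,2) | ant2:(1,2)->W->(1,1)
  grid max=5 at (1,1)
Step 3: ant0:(1,1)->E->(1,2) | ant1:(3,2)->S->(4,2) | ant2:(1,1)->E->(1,2)
  grid max=8 at (1,2)
Step 4: ant0:(1,2)->W->(1,1) | ant1:(4,2)->N->(3,2) | ant2:(1,2)->W->(1,1)
  grid max=7 at (1,1)
Step 5: ant0:(1,1)->E->(1,2) | ant1:(3,2)->S->(4,2) | ant2:(1,1)->E->(1,2)
  grid max=10 at (1,2)
Step 6: ant0:(1,2)->W->(1,1) | ant1:(4,2)->N->(3,2) | ant2:(1,2)->W->(1,1)
  grid max=9 at (1,1)

(1,1) (3,2) (1,1)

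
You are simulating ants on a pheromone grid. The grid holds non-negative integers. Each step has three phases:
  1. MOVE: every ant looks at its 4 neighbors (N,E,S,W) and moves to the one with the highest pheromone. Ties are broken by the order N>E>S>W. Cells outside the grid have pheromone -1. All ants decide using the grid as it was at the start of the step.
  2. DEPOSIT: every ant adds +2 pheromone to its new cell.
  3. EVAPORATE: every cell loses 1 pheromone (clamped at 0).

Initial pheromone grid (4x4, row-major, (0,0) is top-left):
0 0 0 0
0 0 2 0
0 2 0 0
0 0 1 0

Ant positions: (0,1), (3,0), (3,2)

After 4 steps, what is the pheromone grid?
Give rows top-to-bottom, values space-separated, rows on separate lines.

After step 1: ants at (0,2),(2,0),(2,2)
  0 0 1 0
  0 0 1 0
  1 1 1 0
  0 0 0 0
After step 2: ants at (1,2),(2,1),(1,2)
  0 0 0 0
  0 0 4 0
  0 2 0 0
  0 0 0 0
After step 3: ants at (0,2),(1,1),(0,2)
  0 0 3 0
  0 1 3 0
  0 1 0 0
  0 0 0 0
After step 4: ants at (1,2),(1,2),(1,2)
  0 0 2 0
  0 0 8 0
  0 0 0 0
  0 0 0 0

0 0 2 0
0 0 8 0
0 0 0 0
0 0 0 0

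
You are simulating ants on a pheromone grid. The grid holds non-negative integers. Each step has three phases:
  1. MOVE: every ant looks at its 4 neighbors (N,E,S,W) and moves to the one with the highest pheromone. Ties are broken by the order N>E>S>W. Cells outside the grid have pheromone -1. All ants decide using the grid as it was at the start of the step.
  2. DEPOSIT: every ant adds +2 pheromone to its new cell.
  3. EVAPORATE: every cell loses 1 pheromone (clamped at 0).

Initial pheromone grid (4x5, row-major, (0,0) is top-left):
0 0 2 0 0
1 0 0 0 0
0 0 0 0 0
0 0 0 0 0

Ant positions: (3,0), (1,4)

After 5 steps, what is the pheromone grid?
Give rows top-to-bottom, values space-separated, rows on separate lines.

After step 1: ants at (2,0),(0,4)
  0 0 1 0 1
  0 0 0 0 0
  1 0 0 0 0
  0 0 0 0 0
After step 2: ants at (1,0),(1,4)
  0 0 0 0 0
  1 0 0 0 1
  0 0 0 0 0
  0 0 0 0 0
After step 3: ants at (0,0),(0,4)
  1 0 0 0 1
  0 0 0 0 0
  0 0 0 0 0
  0 0 0 0 0
After step 4: ants at (0,1),(1,4)
  0 1 0 0 0
  0 0 0 0 1
  0 0 0 0 0
  0 0 0 0 0
After step 5: ants at (0,2),(0,4)
  0 0 1 0 1
  0 0 0 0 0
  0 0 0 0 0
  0 0 0 0 0

0 0 1 0 1
0 0 0 0 0
0 0 0 0 0
0 0 0 0 0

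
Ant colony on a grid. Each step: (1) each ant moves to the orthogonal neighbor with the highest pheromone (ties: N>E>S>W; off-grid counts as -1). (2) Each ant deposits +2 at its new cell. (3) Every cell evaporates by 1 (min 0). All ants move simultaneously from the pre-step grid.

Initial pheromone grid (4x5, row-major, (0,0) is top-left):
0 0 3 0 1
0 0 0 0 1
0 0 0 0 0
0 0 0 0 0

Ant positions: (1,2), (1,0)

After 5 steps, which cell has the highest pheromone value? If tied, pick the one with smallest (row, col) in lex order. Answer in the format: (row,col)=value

Step 1: ant0:(1,2)->N->(0,2) | ant1:(1,0)->N->(0,0)
  grid max=4 at (0,2)
Step 2: ant0:(0,2)->E->(0,3) | ant1:(0,0)->E->(0,1)
  grid max=3 at (0,2)
Step 3: ant0:(0,3)->W->(0,2) | ant1:(0,1)->E->(0,2)
  grid max=6 at (0,2)
Step 4: ant0:(0,2)->E->(0,3) | ant1:(0,2)->E->(0,3)
  grid max=5 at (0,2)
Step 5: ant0:(0,3)->W->(0,2) | ant1:(0,3)->W->(0,2)
  grid max=8 at (0,2)
Final grid:
  0 0 8 2 0
  0 0 0 0 0
  0 0 0 0 0
  0 0 0 0 0
Max pheromone 8 at (0,2)

Answer: (0,2)=8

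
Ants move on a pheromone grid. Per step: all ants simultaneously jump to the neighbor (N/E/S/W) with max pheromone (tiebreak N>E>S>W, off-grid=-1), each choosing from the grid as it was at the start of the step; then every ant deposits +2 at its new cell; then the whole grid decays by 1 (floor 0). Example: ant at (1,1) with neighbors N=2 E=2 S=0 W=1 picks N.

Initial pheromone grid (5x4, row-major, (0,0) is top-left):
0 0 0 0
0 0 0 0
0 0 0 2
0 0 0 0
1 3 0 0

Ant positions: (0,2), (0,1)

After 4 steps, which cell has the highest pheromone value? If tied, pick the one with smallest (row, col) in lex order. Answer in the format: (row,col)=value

Step 1: ant0:(0,2)->E->(0,3) | ant1:(0,1)->E->(0,2)
  grid max=2 at (4,1)
Step 2: ant0:(0,3)->W->(0,2) | ant1:(0,2)->E->(0,3)
  grid max=2 at (0,2)
Step 3: ant0:(0,2)->E->(0,3) | ant1:(0,3)->W->(0,2)
  grid max=3 at (0,2)
Step 4: ant0:(0,3)->W->(0,2) | ant1:(0,2)->E->(0,3)
  grid max=4 at (0,2)
Final grid:
  0 0 4 4
  0 0 0 0
  0 0 0 0
  0 0 0 0
  0 0 0 0
Max pheromone 4 at (0,2)

Answer: (0,2)=4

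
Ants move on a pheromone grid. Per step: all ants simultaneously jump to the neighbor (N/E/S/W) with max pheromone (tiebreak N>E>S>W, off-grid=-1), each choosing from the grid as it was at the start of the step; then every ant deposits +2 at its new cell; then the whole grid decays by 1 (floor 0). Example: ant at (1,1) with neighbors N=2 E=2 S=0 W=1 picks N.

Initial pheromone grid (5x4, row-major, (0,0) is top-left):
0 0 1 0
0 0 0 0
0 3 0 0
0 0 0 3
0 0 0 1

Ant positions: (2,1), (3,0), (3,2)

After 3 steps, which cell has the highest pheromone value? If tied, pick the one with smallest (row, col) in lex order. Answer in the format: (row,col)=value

Step 1: ant0:(2,1)->N->(1,1) | ant1:(3,0)->N->(2,0) | ant2:(3,2)->E->(3,3)
  grid max=4 at (3,3)
Step 2: ant0:(1,1)->S->(2,1) | ant1:(2,0)->E->(2,1) | ant2:(3,3)->N->(2,3)
  grid max=5 at (2,1)
Step 3: ant0:(2,1)->N->(1,1) | ant1:(2,1)->N->(1,1) | ant2:(2,3)->S->(3,3)
  grid max=4 at (2,1)
Final grid:
  0 0 0 0
  0 3 0 0
  0 4 0 0
  0 0 0 4
  0 0 0 0
Max pheromone 4 at (2,1)

Answer: (2,1)=4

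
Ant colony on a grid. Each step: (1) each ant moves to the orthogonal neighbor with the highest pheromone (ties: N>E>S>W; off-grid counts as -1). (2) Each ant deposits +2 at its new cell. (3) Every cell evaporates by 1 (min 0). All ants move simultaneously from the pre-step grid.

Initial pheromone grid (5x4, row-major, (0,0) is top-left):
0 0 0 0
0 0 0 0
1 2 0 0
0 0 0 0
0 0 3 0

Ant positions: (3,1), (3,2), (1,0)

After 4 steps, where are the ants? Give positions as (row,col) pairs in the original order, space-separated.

Step 1: ant0:(3,1)->N->(2,1) | ant1:(3,2)->S->(4,2) | ant2:(1,0)->S->(2,0)
  grid max=4 at (4,2)
Step 2: ant0:(2,1)->W->(2,0) | ant1:(4,2)->N->(3,2) | ant2:(2,0)->E->(2,1)
  grid max=4 at (2,1)
Step 3: ant0:(2,0)->E->(2,1) | ant1:(3,2)->S->(4,2) | ant2:(2,1)->W->(2,0)
  grid max=5 at (2,1)
Step 4: ant0:(2,1)->W->(2,0) | ant1:(4,2)->N->(3,2) | ant2:(2,0)->E->(2,1)
  grid max=6 at (2,1)

(2,0) (3,2) (2,1)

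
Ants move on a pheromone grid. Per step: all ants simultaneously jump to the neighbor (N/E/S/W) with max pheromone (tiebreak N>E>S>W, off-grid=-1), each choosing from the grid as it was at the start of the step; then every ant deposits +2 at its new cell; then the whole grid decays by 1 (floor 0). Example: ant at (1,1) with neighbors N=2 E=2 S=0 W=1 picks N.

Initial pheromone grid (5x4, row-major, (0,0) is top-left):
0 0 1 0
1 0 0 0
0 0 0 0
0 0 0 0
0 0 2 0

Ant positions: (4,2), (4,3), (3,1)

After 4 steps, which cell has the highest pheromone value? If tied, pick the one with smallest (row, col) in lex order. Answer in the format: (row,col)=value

Answer: (4,2)=6

Derivation:
Step 1: ant0:(4,2)->N->(3,2) | ant1:(4,3)->W->(4,2) | ant2:(3,1)->N->(2,1)
  grid max=3 at (4,2)
Step 2: ant0:(3,2)->S->(4,2) | ant1:(4,2)->N->(3,2) | ant2:(2,1)->N->(1,1)
  grid max=4 at (4,2)
Step 3: ant0:(4,2)->N->(3,2) | ant1:(3,2)->S->(4,2) | ant2:(1,1)->N->(0,1)
  grid max=5 at (4,2)
Step 4: ant0:(3,2)->S->(4,2) | ant1:(4,2)->N->(3,2) | ant2:(0,1)->E->(0,2)
  grid max=6 at (4,2)
Final grid:
  0 0 1 0
  0 0 0 0
  0 0 0 0
  0 0 4 0
  0 0 6 0
Max pheromone 6 at (4,2)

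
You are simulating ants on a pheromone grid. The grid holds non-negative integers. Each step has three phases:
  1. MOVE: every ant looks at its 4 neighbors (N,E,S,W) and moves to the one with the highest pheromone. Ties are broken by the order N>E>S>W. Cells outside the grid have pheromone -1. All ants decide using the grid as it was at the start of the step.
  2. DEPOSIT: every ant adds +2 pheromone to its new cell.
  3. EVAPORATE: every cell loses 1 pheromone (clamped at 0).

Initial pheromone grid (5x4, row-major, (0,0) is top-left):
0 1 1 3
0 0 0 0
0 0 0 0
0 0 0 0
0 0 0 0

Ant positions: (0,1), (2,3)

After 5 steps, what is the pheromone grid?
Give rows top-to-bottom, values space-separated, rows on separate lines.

After step 1: ants at (0,2),(1,3)
  0 0 2 2
  0 0 0 1
  0 0 0 0
  0 0 0 0
  0 0 0 0
After step 2: ants at (0,3),(0,3)
  0 0 1 5
  0 0 0 0
  0 0 0 0
  0 0 0 0
  0 0 0 0
After step 3: ants at (0,2),(0,2)
  0 0 4 4
  0 0 0 0
  0 0 0 0
  0 0 0 0
  0 0 0 0
After step 4: ants at (0,3),(0,3)
  0 0 3 7
  0 0 0 0
  0 0 0 0
  0 0 0 0
  0 0 0 0
After step 5: ants at (0,2),(0,2)
  0 0 6 6
  0 0 0 0
  0 0 0 0
  0 0 0 0
  0 0 0 0

0 0 6 6
0 0 0 0
0 0 0 0
0 0 0 0
0 0 0 0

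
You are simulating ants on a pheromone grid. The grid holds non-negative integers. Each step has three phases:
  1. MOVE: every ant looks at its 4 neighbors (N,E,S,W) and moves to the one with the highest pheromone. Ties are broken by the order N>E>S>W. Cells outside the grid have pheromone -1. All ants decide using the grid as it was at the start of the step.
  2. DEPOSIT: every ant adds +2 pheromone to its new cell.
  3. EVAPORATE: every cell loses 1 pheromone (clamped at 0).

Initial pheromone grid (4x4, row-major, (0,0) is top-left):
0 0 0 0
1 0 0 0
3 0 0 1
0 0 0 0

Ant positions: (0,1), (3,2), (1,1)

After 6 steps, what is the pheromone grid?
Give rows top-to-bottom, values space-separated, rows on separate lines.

After step 1: ants at (0,2),(2,2),(1,0)
  0 0 1 0
  2 0 0 0
  2 0 1 0
  0 0 0 0
After step 2: ants at (0,3),(1,2),(2,0)
  0 0 0 1
  1 0 1 0
  3 0 0 0
  0 0 0 0
After step 3: ants at (1,3),(0,2),(1,0)
  0 0 1 0
  2 0 0 1
  2 0 0 0
  0 0 0 0
After step 4: ants at (0,3),(0,3),(2,0)
  0 0 0 3
  1 0 0 0
  3 0 0 0
  0 0 0 0
After step 5: ants at (1,3),(1,3),(1,0)
  0 0 0 2
  2 0 0 3
  2 0 0 0
  0 0 0 0
After step 6: ants at (0,3),(0,3),(2,0)
  0 0 0 5
  1 0 0 2
  3 0 0 0
  0 0 0 0

0 0 0 5
1 0 0 2
3 0 0 0
0 0 0 0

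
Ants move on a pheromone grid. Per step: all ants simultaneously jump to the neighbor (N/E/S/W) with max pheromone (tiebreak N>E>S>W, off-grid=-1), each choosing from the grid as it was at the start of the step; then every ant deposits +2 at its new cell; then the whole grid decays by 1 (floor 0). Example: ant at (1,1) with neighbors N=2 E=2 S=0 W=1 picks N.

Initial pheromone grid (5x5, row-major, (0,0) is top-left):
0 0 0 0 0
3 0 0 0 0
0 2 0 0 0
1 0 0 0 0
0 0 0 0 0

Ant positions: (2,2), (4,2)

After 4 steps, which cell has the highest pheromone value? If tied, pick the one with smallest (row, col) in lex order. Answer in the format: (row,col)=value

Answer: (2,1)=4

Derivation:
Step 1: ant0:(2,2)->W->(2,1) | ant1:(4,2)->N->(3,2)
  grid max=3 at (2,1)
Step 2: ant0:(2,1)->N->(1,1) | ant1:(3,2)->N->(2,2)
  grid max=2 at (2,1)
Step 3: ant0:(1,1)->S->(2,1) | ant1:(2,2)->W->(2,1)
  grid max=5 at (2,1)
Step 4: ant0:(2,1)->N->(1,1) | ant1:(2,1)->N->(1,1)
  grid max=4 at (2,1)
Final grid:
  0 0 0 0 0
  0 3 0 0 0
  0 4 0 0 0
  0 0 0 0 0
  0 0 0 0 0
Max pheromone 4 at (2,1)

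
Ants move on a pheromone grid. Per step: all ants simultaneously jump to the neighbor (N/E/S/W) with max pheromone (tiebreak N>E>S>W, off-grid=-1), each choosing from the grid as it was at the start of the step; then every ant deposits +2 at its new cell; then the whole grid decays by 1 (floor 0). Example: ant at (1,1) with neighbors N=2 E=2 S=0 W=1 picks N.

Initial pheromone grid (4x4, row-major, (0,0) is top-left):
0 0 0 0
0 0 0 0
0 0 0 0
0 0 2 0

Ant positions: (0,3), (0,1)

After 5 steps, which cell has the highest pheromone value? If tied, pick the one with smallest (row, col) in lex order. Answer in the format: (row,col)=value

Step 1: ant0:(0,3)->S->(1,3) | ant1:(0,1)->E->(0,2)
  grid max=1 at (0,2)
Step 2: ant0:(1,3)->N->(0,3) | ant1:(0,2)->E->(0,3)
  grid max=3 at (0,3)
Step 3: ant0:(0,3)->S->(1,3) | ant1:(0,3)->S->(1,3)
  grid max=3 at (1,3)
Step 4: ant0:(1,3)->N->(0,3) | ant1:(1,3)->N->(0,3)
  grid max=5 at (0,3)
Step 5: ant0:(0,3)->S->(1,3) | ant1:(0,3)->S->(1,3)
  grid max=5 at (1,3)
Final grid:
  0 0 0 4
  0 0 0 5
  0 0 0 0
  0 0 0 0
Max pheromone 5 at (1,3)

Answer: (1,3)=5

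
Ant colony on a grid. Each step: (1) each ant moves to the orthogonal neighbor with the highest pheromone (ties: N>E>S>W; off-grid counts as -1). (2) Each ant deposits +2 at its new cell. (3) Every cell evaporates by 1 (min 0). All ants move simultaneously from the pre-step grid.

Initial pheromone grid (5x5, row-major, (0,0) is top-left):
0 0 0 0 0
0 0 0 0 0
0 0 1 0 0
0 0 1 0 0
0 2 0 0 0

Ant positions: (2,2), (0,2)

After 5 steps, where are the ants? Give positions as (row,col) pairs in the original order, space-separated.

Step 1: ant0:(2,2)->S->(3,2) | ant1:(0,2)->E->(0,3)
  grid max=2 at (3,2)
Step 2: ant0:(3,2)->N->(2,2) | ant1:(0,3)->E->(0,4)
  grid max=1 at (0,4)
Step 3: ant0:(2,2)->S->(3,2) | ant1:(0,4)->S->(1,4)
  grid max=2 at (3,2)
Step 4: ant0:(3,2)->N->(2,2) | ant1:(1,4)->N->(0,4)
  grid max=1 at (0,4)
Step 5: ant0:(2,2)->S->(3,2) | ant1:(0,4)->S->(1,4)
  grid max=2 at (3,2)

(3,2) (1,4)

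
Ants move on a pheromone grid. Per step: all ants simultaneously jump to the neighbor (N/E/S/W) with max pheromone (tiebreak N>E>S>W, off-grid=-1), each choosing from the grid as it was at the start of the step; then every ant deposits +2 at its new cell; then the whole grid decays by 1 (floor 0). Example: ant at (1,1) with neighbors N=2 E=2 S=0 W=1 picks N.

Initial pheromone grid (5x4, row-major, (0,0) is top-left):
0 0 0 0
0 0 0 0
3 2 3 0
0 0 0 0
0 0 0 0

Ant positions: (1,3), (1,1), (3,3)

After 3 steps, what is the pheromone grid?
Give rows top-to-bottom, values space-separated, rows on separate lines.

After step 1: ants at (0,3),(2,1),(2,3)
  0 0 0 1
  0 0 0 0
  2 3 2 1
  0 0 0 0
  0 0 0 0
After step 2: ants at (1,3),(2,2),(2,2)
  0 0 0 0
  0 0 0 1
  1 2 5 0
  0 0 0 0
  0 0 0 0
After step 3: ants at (0,3),(2,1),(2,1)
  0 0 0 1
  0 0 0 0
  0 5 4 0
  0 0 0 0
  0 0 0 0

0 0 0 1
0 0 0 0
0 5 4 0
0 0 0 0
0 0 0 0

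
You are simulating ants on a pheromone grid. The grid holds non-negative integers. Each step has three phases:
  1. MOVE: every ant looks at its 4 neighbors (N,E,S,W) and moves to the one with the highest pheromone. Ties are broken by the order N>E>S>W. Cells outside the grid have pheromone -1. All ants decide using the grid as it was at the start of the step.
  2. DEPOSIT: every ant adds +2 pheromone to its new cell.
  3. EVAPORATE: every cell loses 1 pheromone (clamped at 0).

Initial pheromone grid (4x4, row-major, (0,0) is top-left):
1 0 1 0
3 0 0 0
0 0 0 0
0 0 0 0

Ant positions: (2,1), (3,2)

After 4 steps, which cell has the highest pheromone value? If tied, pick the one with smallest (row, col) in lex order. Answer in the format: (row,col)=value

Step 1: ant0:(2,1)->N->(1,1) | ant1:(3,2)->N->(2,2)
  grid max=2 at (1,0)
Step 2: ant0:(1,1)->W->(1,0) | ant1:(2,2)->N->(1,2)
  grid max=3 at (1,0)
Step 3: ant0:(1,0)->N->(0,0) | ant1:(1,2)->N->(0,2)
  grid max=2 at (1,0)
Step 4: ant0:(0,0)->S->(1,0) | ant1:(0,2)->E->(0,3)
  grid max=3 at (1,0)
Final grid:
  0 0 0 1
  3 0 0 0
  0 0 0 0
  0 0 0 0
Max pheromone 3 at (1,0)

Answer: (1,0)=3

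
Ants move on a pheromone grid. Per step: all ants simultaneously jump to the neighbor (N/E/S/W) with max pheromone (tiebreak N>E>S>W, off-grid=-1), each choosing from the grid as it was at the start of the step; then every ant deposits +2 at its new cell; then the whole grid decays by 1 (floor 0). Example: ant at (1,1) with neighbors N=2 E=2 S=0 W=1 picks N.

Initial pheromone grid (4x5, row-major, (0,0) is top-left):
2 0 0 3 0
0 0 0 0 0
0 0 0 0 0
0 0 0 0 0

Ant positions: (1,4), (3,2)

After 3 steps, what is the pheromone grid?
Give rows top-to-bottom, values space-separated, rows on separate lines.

After step 1: ants at (0,4),(2,2)
  1 0 0 2 1
  0 0 0 0 0
  0 0 1 0 0
  0 0 0 0 0
After step 2: ants at (0,3),(1,2)
  0 0 0 3 0
  0 0 1 0 0
  0 0 0 0 0
  0 0 0 0 0
After step 3: ants at (0,4),(0,2)
  0 0 1 2 1
  0 0 0 0 0
  0 0 0 0 0
  0 0 0 0 0

0 0 1 2 1
0 0 0 0 0
0 0 0 0 0
0 0 0 0 0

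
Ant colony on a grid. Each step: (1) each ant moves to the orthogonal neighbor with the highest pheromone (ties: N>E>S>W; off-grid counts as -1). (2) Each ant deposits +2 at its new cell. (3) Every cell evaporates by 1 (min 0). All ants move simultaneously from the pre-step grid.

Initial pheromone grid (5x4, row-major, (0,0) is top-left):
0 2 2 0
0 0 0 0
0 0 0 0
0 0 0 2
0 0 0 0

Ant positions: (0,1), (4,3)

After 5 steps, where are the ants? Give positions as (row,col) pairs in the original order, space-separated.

Step 1: ant0:(0,1)->E->(0,2) | ant1:(4,3)->N->(3,3)
  grid max=3 at (0,2)
Step 2: ant0:(0,2)->W->(0,1) | ant1:(3,3)->N->(2,3)
  grid max=2 at (0,1)
Step 3: ant0:(0,1)->E->(0,2) | ant1:(2,3)->S->(3,3)
  grid max=3 at (0,2)
Step 4: ant0:(0,2)->W->(0,1) | ant1:(3,3)->N->(2,3)
  grid max=2 at (0,1)
Step 5: ant0:(0,1)->E->(0,2) | ant1:(2,3)->S->(3,3)
  grid max=3 at (0,2)

(0,2) (3,3)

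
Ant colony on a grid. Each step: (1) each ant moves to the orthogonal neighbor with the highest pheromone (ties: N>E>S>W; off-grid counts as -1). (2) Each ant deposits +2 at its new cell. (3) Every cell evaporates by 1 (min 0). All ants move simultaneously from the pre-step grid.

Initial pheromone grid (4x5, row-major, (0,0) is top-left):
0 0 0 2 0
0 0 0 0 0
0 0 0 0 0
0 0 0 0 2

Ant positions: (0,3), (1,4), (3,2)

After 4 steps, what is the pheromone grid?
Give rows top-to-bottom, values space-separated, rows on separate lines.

After step 1: ants at (0,4),(0,4),(2,2)
  0 0 0 1 3
  0 0 0 0 0
  0 0 1 0 0
  0 0 0 0 1
After step 2: ants at (0,3),(0,3),(1,2)
  0 0 0 4 2
  0 0 1 0 0
  0 0 0 0 0
  0 0 0 0 0
After step 3: ants at (0,4),(0,4),(0,2)
  0 0 1 3 5
  0 0 0 0 0
  0 0 0 0 0
  0 0 0 0 0
After step 4: ants at (0,3),(0,3),(0,3)
  0 0 0 8 4
  0 0 0 0 0
  0 0 0 0 0
  0 0 0 0 0

0 0 0 8 4
0 0 0 0 0
0 0 0 0 0
0 0 0 0 0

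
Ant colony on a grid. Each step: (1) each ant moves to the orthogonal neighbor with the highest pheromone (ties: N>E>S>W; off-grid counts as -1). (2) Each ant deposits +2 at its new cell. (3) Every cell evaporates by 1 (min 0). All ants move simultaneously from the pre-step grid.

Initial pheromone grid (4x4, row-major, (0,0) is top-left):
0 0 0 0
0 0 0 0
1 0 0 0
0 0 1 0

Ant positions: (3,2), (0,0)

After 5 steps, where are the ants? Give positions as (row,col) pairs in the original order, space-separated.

Step 1: ant0:(3,2)->N->(2,2) | ant1:(0,0)->E->(0,1)
  grid max=1 at (0,1)
Step 2: ant0:(2,2)->N->(1,2) | ant1:(0,1)->E->(0,2)
  grid max=1 at (0,2)
Step 3: ant0:(1,2)->N->(0,2) | ant1:(0,2)->S->(1,2)
  grid max=2 at (0,2)
Step 4: ant0:(0,2)->S->(1,2) | ant1:(1,2)->N->(0,2)
  grid max=3 at (0,2)
Step 5: ant0:(1,2)->N->(0,2) | ant1:(0,2)->S->(1,2)
  grid max=4 at (0,2)

(0,2) (1,2)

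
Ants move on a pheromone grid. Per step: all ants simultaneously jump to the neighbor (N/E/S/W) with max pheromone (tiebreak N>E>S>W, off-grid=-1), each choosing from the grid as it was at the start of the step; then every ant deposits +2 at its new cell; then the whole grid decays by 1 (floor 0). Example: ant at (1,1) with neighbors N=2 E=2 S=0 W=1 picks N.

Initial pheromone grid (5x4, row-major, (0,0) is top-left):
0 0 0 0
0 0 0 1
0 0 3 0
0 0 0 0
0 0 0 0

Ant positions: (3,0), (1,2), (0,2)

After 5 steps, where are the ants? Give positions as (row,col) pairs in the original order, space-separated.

Step 1: ant0:(3,0)->N->(2,0) | ant1:(1,2)->S->(2,2) | ant2:(0,2)->E->(0,3)
  grid max=4 at (2,2)
Step 2: ant0:(2,0)->N->(1,0) | ant1:(2,2)->N->(1,2) | ant2:(0,3)->S->(1,3)
  grid max=3 at (2,2)
Step 3: ant0:(1,0)->N->(0,0) | ant1:(1,2)->S->(2,2) | ant2:(1,3)->W->(1,2)
  grid max=4 at (2,2)
Step 4: ant0:(0,0)->E->(0,1) | ant1:(2,2)->N->(1,2) | ant2:(1,2)->S->(2,2)
  grid max=5 at (2,2)
Step 5: ant0:(0,1)->E->(0,2) | ant1:(1,2)->S->(2,2) | ant2:(2,2)->N->(1,2)
  grid max=6 at (2,2)

(0,2) (2,2) (1,2)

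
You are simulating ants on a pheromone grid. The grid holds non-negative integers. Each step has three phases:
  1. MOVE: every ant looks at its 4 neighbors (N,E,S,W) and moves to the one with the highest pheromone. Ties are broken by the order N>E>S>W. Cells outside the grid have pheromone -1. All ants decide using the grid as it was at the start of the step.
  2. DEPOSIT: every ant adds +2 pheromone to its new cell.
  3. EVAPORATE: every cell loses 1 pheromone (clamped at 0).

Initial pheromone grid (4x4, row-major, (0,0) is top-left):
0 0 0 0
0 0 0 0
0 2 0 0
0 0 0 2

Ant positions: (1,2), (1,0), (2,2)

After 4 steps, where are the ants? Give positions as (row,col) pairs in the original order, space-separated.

Step 1: ant0:(1,2)->N->(0,2) | ant1:(1,0)->N->(0,0) | ant2:(2,2)->W->(2,1)
  grid max=3 at (2,1)
Step 2: ant0:(0,2)->E->(0,3) | ant1:(0,0)->E->(0,1) | ant2:(2,1)->N->(1,1)
  grid max=2 at (2,1)
Step 3: ant0:(0,3)->S->(1,3) | ant1:(0,1)->S->(1,1) | ant2:(1,1)->S->(2,1)
  grid max=3 at (2,1)
Step 4: ant0:(1,3)->N->(0,3) | ant1:(1,1)->S->(2,1) | ant2:(2,1)->N->(1,1)
  grid max=4 at (2,1)

(0,3) (2,1) (1,1)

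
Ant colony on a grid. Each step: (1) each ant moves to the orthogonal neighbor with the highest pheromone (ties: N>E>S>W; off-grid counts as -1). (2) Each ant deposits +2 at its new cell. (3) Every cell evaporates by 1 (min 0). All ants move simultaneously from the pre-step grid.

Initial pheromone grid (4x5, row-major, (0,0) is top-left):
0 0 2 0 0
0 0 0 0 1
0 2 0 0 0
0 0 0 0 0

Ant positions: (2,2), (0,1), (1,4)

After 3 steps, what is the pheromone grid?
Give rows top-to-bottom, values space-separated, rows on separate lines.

After step 1: ants at (2,1),(0,2),(0,4)
  0 0 3 0 1
  0 0 0 0 0
  0 3 0 0 0
  0 0 0 0 0
After step 2: ants at (1,1),(0,3),(1,4)
  0 0 2 1 0
  0 1 0 0 1
  0 2 0 0 0
  0 0 0 0 0
After step 3: ants at (2,1),(0,2),(0,4)
  0 0 3 0 1
  0 0 0 0 0
  0 3 0 0 0
  0 0 0 0 0

0 0 3 0 1
0 0 0 0 0
0 3 0 0 0
0 0 0 0 0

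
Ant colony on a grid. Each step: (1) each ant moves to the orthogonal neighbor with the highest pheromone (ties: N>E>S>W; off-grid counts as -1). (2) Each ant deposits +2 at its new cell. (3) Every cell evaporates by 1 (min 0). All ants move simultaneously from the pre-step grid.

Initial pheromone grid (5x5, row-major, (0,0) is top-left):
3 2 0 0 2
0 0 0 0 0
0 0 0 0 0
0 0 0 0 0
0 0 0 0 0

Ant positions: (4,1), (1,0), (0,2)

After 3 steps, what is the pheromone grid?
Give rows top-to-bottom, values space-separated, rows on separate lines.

After step 1: ants at (3,1),(0,0),(0,1)
  4 3 0 0 1
  0 0 0 0 0
  0 0 0 0 0
  0 1 0 0 0
  0 0 0 0 0
After step 2: ants at (2,1),(0,1),(0,0)
  5 4 0 0 0
  0 0 0 0 0
  0 1 0 0 0
  0 0 0 0 0
  0 0 0 0 0
After step 3: ants at (1,1),(0,0),(0,1)
  6 5 0 0 0
  0 1 0 0 0
  0 0 0 0 0
  0 0 0 0 0
  0 0 0 0 0

6 5 0 0 0
0 1 0 0 0
0 0 0 0 0
0 0 0 0 0
0 0 0 0 0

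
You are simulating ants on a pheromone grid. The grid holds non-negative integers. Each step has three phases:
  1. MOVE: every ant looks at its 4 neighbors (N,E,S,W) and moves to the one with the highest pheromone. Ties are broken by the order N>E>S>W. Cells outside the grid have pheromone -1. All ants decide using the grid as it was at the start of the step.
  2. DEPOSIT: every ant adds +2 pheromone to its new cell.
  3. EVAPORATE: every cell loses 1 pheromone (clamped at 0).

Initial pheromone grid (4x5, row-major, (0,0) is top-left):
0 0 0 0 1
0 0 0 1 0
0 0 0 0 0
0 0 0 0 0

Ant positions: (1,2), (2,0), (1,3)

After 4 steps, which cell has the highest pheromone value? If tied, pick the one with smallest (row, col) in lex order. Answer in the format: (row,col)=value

Step 1: ant0:(1,2)->E->(1,3) | ant1:(2,0)->N->(1,0) | ant2:(1,3)->N->(0,3)
  grid max=2 at (1,3)
Step 2: ant0:(1,3)->N->(0,3) | ant1:(1,0)->N->(0,0) | ant2:(0,3)->S->(1,3)
  grid max=3 at (1,3)
Step 3: ant0:(0,3)->S->(1,3) | ant1:(0,0)->E->(0,1) | ant2:(1,3)->N->(0,3)
  grid max=4 at (1,3)
Step 4: ant0:(1,3)->N->(0,3) | ant1:(0,1)->E->(0,2) | ant2:(0,3)->S->(1,3)
  grid max=5 at (1,3)
Final grid:
  0 0 1 4 0
  0 0 0 5 0
  0 0 0 0 0
  0 0 0 0 0
Max pheromone 5 at (1,3)

Answer: (1,3)=5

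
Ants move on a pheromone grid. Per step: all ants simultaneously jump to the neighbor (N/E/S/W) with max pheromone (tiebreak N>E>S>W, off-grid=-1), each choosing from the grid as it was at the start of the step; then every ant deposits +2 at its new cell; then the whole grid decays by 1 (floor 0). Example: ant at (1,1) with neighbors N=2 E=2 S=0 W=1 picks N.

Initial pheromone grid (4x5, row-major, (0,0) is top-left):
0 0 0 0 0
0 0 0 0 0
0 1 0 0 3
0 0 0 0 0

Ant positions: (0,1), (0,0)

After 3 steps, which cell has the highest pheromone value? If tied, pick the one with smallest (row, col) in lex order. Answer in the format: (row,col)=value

Answer: (0,1)=3

Derivation:
Step 1: ant0:(0,1)->E->(0,2) | ant1:(0,0)->E->(0,1)
  grid max=2 at (2,4)
Step 2: ant0:(0,2)->W->(0,1) | ant1:(0,1)->E->(0,2)
  grid max=2 at (0,1)
Step 3: ant0:(0,1)->E->(0,2) | ant1:(0,2)->W->(0,1)
  grid max=3 at (0,1)
Final grid:
  0 3 3 0 0
  0 0 0 0 0
  0 0 0 0 0
  0 0 0 0 0
Max pheromone 3 at (0,1)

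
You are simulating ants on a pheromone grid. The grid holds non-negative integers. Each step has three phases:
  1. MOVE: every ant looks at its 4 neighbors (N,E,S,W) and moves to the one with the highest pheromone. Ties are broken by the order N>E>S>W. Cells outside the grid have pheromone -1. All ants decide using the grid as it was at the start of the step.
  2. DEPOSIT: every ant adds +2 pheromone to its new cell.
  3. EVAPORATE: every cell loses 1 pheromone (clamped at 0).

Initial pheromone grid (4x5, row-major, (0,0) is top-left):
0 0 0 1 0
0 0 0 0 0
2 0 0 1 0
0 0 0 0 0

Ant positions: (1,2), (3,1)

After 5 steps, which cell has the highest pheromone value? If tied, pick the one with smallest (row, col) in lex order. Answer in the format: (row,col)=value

Step 1: ant0:(1,2)->N->(0,2) | ant1:(3,1)->N->(2,1)
  grid max=1 at (0,2)
Step 2: ant0:(0,2)->E->(0,3) | ant1:(2,1)->W->(2,0)
  grid max=2 at (2,0)
Step 3: ant0:(0,3)->E->(0,4) | ant1:(2,0)->N->(1,0)
  grid max=1 at (0,4)
Step 4: ant0:(0,4)->S->(1,4) | ant1:(1,0)->S->(2,0)
  grid max=2 at (2,0)
Step 5: ant0:(1,4)->N->(0,4) | ant1:(2,0)->N->(1,0)
  grid max=1 at (0,4)
Final grid:
  0 0 0 0 1
  1 0 0 0 0
  1 0 0 0 0
  0 0 0 0 0
Max pheromone 1 at (0,4)

Answer: (0,4)=1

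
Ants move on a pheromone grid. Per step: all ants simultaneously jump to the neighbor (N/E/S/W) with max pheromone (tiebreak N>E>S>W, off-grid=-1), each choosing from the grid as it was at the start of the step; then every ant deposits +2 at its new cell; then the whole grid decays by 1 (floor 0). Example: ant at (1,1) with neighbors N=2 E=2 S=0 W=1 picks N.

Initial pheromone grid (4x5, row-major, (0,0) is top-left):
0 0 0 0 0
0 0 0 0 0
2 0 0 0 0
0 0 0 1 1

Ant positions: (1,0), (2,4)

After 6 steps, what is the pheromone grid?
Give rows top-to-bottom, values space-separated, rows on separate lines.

After step 1: ants at (2,0),(3,4)
  0 0 0 0 0
  0 0 0 0 0
  3 0 0 0 0
  0 0 0 0 2
After step 2: ants at (1,0),(2,4)
  0 0 0 0 0
  1 0 0 0 0
  2 0 0 0 1
  0 0 0 0 1
After step 3: ants at (2,0),(3,4)
  0 0 0 0 0
  0 0 0 0 0
  3 0 0 0 0
  0 0 0 0 2
After step 4: ants at (1,0),(2,4)
  0 0 0 0 0
  1 0 0 0 0
  2 0 0 0 1
  0 0 0 0 1
After step 5: ants at (2,0),(3,4)
  0 0 0 0 0
  0 0 0 0 0
  3 0 0 0 0
  0 0 0 0 2
After step 6: ants at (1,0),(2,4)
  0 0 0 0 0
  1 0 0 0 0
  2 0 0 0 1
  0 0 0 0 1

0 0 0 0 0
1 0 0 0 0
2 0 0 0 1
0 0 0 0 1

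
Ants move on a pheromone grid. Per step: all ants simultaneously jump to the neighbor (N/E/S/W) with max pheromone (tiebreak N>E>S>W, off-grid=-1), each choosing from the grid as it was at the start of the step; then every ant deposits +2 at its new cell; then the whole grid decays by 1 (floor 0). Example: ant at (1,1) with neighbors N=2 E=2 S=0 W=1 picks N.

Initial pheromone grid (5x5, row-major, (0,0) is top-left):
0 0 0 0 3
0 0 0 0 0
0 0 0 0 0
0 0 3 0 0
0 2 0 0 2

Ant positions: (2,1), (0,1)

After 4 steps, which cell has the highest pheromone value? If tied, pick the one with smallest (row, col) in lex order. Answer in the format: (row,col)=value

Step 1: ant0:(2,1)->N->(1,1) | ant1:(0,1)->E->(0,2)
  grid max=2 at (0,4)
Step 2: ant0:(1,1)->N->(0,1) | ant1:(0,2)->E->(0,3)
  grid max=1 at (0,1)
Step 3: ant0:(0,1)->E->(0,2) | ant1:(0,3)->E->(0,4)
  grid max=2 at (0,4)
Step 4: ant0:(0,2)->E->(0,3) | ant1:(0,4)->S->(1,4)
  grid max=1 at (0,3)
Final grid:
  0 0 0 1 1
  0 0 0 0 1
  0 0 0 0 0
  0 0 0 0 0
  0 0 0 0 0
Max pheromone 1 at (0,3)

Answer: (0,3)=1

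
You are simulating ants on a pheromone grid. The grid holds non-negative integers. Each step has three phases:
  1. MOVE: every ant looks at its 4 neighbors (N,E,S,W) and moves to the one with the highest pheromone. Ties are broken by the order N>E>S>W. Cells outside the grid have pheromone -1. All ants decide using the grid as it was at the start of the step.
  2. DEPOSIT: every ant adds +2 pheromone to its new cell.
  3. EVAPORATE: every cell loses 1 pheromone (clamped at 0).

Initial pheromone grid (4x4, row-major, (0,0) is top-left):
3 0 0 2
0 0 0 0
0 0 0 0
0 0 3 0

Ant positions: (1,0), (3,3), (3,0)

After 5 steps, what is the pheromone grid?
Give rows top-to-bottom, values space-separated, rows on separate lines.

After step 1: ants at (0,0),(3,2),(2,0)
  4 0 0 1
  0 0 0 0
  1 0 0 0
  0 0 4 0
After step 2: ants at (0,1),(2,2),(1,0)
  3 1 0 0
  1 0 0 0
  0 0 1 0
  0 0 3 0
After step 3: ants at (0,0),(3,2),(0,0)
  6 0 0 0
  0 0 0 0
  0 0 0 0
  0 0 4 0
After step 4: ants at (0,1),(2,2),(0,1)
  5 3 0 0
  0 0 0 0
  0 0 1 0
  0 0 3 0
After step 5: ants at (0,0),(3,2),(0,0)
  8 2 0 0
  0 0 0 0
  0 0 0 0
  0 0 4 0

8 2 0 0
0 0 0 0
0 0 0 0
0 0 4 0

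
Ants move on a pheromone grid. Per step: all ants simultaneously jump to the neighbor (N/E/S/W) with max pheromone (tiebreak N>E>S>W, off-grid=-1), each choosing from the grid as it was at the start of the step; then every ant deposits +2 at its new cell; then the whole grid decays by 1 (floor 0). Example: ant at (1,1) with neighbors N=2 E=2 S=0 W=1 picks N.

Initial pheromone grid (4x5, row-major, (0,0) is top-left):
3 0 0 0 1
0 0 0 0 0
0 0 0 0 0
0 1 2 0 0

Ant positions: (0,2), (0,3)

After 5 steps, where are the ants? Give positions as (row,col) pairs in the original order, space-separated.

Step 1: ant0:(0,2)->E->(0,3) | ant1:(0,3)->E->(0,4)
  grid max=2 at (0,0)
Step 2: ant0:(0,3)->E->(0,4) | ant1:(0,4)->W->(0,3)
  grid max=3 at (0,4)
Step 3: ant0:(0,4)->W->(0,3) | ant1:(0,3)->E->(0,4)
  grid max=4 at (0,4)
Step 4: ant0:(0,3)->E->(0,4) | ant1:(0,4)->W->(0,3)
  grid max=5 at (0,4)
Step 5: ant0:(0,4)->W->(0,3) | ant1:(0,3)->E->(0,4)
  grid max=6 at (0,4)

(0,3) (0,4)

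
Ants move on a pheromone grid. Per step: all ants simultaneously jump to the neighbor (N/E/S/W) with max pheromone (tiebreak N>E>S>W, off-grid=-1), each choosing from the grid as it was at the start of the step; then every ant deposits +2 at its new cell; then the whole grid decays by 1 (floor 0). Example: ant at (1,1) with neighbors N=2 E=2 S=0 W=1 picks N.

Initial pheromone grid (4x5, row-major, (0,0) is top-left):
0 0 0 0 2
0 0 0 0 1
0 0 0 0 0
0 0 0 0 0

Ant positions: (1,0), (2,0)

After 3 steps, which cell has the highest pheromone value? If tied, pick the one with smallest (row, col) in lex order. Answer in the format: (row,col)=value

Step 1: ant0:(1,0)->N->(0,0) | ant1:(2,0)->N->(1,0)
  grid max=1 at (0,0)
Step 2: ant0:(0,0)->S->(1,0) | ant1:(1,0)->N->(0,0)
  grid max=2 at (0,0)
Step 3: ant0:(1,0)->N->(0,0) | ant1:(0,0)->S->(1,0)
  grid max=3 at (0,0)
Final grid:
  3 0 0 0 0
  3 0 0 0 0
  0 0 0 0 0
  0 0 0 0 0
Max pheromone 3 at (0,0)

Answer: (0,0)=3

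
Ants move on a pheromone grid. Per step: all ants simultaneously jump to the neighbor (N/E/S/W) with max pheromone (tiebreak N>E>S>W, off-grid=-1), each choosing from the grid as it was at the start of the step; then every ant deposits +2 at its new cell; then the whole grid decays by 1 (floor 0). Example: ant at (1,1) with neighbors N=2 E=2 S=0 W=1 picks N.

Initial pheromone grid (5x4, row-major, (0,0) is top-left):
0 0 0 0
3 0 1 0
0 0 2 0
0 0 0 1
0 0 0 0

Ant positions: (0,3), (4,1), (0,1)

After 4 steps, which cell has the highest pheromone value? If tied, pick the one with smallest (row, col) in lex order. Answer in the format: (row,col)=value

Step 1: ant0:(0,3)->S->(1,3) | ant1:(4,1)->N->(3,1) | ant2:(0,1)->E->(0,2)
  grid max=2 at (1,0)
Step 2: ant0:(1,3)->N->(0,3) | ant1:(3,1)->N->(2,1) | ant2:(0,2)->E->(0,3)
  grid max=3 at (0,3)
Step 3: ant0:(0,3)->S->(1,3) | ant1:(2,1)->N->(1,1) | ant2:(0,3)->S->(1,3)
  grid max=3 at (1,3)
Step 4: ant0:(1,3)->N->(0,3) | ant1:(1,1)->N->(0,1) | ant2:(1,3)->N->(0,3)
  grid max=5 at (0,3)
Final grid:
  0 1 0 5
  0 0 0 2
  0 0 0 0
  0 0 0 0
  0 0 0 0
Max pheromone 5 at (0,3)

Answer: (0,3)=5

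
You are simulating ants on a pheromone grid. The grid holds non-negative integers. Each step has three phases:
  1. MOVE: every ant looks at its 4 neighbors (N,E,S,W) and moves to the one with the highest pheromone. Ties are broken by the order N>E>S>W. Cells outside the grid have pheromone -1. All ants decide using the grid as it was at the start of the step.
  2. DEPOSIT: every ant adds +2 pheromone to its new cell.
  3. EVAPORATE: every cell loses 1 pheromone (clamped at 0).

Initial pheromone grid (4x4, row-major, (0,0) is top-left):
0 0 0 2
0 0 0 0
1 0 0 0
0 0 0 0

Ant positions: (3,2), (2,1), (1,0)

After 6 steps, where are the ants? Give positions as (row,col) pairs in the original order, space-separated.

Step 1: ant0:(3,2)->N->(2,2) | ant1:(2,1)->W->(2,0) | ant2:(1,0)->S->(2,0)
  grid max=4 at (2,0)
Step 2: ant0:(2,2)->N->(1,2) | ant1:(2,0)->N->(1,0) | ant2:(2,0)->N->(1,0)
  grid max=3 at (1,0)
Step 3: ant0:(1,2)->N->(0,2) | ant1:(1,0)->S->(2,0) | ant2:(1,0)->S->(2,0)
  grid max=6 at (2,0)
Step 4: ant0:(0,2)->E->(0,3) | ant1:(2,0)->N->(1,0) | ant2:(2,0)->N->(1,0)
  grid max=5 at (1,0)
Step 5: ant0:(0,3)->S->(1,3) | ant1:(1,0)->S->(2,0) | ant2:(1,0)->S->(2,0)
  grid max=8 at (2,0)
Step 6: ant0:(1,3)->N->(0,3) | ant1:(2,0)->N->(1,0) | ant2:(2,0)->N->(1,0)
  grid max=7 at (1,0)

(0,3) (1,0) (1,0)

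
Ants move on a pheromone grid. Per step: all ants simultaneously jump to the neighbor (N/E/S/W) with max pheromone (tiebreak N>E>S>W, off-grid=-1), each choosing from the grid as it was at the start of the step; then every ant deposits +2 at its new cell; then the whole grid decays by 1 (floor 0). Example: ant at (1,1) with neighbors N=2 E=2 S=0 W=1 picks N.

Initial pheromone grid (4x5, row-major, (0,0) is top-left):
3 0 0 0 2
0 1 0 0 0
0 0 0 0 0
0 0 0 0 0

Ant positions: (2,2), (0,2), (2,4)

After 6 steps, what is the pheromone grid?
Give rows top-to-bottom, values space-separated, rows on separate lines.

After step 1: ants at (1,2),(0,3),(1,4)
  2 0 0 1 1
  0 0 1 0 1
  0 0 0 0 0
  0 0 0 0 0
After step 2: ants at (0,2),(0,4),(0,4)
  1 0 1 0 4
  0 0 0 0 0
  0 0 0 0 0
  0 0 0 0 0
After step 3: ants at (0,3),(1,4),(1,4)
  0 0 0 1 3
  0 0 0 0 3
  0 0 0 0 0
  0 0 0 0 0
After step 4: ants at (0,4),(0,4),(0,4)
  0 0 0 0 8
  0 0 0 0 2
  0 0 0 0 0
  0 0 0 0 0
After step 5: ants at (1,4),(1,4),(1,4)
  0 0 0 0 7
  0 0 0 0 7
  0 0 0 0 0
  0 0 0 0 0
After step 6: ants at (0,4),(0,4),(0,4)
  0 0 0 0 12
  0 0 0 0 6
  0 0 0 0 0
  0 0 0 0 0

0 0 0 0 12
0 0 0 0 6
0 0 0 0 0
0 0 0 0 0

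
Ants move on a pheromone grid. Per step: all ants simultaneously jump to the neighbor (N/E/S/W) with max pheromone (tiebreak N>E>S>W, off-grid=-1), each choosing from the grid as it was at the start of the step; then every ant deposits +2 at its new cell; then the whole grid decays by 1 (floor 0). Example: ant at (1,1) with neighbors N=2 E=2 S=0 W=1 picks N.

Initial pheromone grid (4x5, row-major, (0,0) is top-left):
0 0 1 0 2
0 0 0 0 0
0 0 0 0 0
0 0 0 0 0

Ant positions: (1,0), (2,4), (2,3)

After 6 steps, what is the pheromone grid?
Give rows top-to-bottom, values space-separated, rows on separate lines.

After step 1: ants at (0,0),(1,4),(1,3)
  1 0 0 0 1
  0 0 0 1 1
  0 0 0 0 0
  0 0 0 0 0
After step 2: ants at (0,1),(0,4),(1,4)
  0 1 0 0 2
  0 0 0 0 2
  0 0 0 0 0
  0 0 0 0 0
After step 3: ants at (0,2),(1,4),(0,4)
  0 0 1 0 3
  0 0 0 0 3
  0 0 0 0 0
  0 0 0 0 0
After step 4: ants at (0,3),(0,4),(1,4)
  0 0 0 1 4
  0 0 0 0 4
  0 0 0 0 0
  0 0 0 0 0
After step 5: ants at (0,4),(1,4),(0,4)
  0 0 0 0 7
  0 0 0 0 5
  0 0 0 0 0
  0 0 0 0 0
After step 6: ants at (1,4),(0,4),(1,4)
  0 0 0 0 8
  0 0 0 0 8
  0 0 0 0 0
  0 0 0 0 0

0 0 0 0 8
0 0 0 0 8
0 0 0 0 0
0 0 0 0 0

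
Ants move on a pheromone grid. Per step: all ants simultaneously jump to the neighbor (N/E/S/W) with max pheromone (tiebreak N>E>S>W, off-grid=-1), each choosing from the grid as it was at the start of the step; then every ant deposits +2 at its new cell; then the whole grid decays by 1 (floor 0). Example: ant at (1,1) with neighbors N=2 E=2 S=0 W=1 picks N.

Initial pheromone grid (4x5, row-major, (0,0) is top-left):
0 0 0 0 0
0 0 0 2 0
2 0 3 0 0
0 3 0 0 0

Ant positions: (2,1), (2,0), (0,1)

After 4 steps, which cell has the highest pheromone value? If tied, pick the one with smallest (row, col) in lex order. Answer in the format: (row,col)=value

Answer: (2,2)=3

Derivation:
Step 1: ant0:(2,1)->E->(2,2) | ant1:(2,0)->N->(1,0) | ant2:(0,1)->E->(0,2)
  grid max=4 at (2,2)
Step 2: ant0:(2,2)->N->(1,2) | ant1:(1,0)->S->(2,0) | ant2:(0,2)->E->(0,3)
  grid max=3 at (2,2)
Step 3: ant0:(1,2)->S->(2,2) | ant1:(2,0)->N->(1,0) | ant2:(0,3)->E->(0,4)
  grid max=4 at (2,2)
Step 4: ant0:(2,2)->N->(1,2) | ant1:(1,0)->S->(2,0) | ant2:(0,4)->S->(1,4)
  grid max=3 at (2,2)
Final grid:
  0 0 0 0 0
  0 0 1 0 1
  2 0 3 0 0
  0 0 0 0 0
Max pheromone 3 at (2,2)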